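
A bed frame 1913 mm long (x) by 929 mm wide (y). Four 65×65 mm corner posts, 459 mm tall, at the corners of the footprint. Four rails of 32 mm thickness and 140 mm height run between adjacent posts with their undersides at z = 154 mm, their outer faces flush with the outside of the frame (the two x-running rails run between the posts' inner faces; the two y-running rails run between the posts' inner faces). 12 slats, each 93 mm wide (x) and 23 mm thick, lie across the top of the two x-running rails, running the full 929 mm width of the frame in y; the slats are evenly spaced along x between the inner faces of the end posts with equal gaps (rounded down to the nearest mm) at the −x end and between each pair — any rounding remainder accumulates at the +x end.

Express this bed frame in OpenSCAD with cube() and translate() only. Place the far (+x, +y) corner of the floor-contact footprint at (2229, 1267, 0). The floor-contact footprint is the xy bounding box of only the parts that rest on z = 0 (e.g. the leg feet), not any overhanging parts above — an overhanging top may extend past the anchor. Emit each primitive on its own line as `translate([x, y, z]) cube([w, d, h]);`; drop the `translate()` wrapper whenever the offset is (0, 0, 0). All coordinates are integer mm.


// slat z = rail_z + rail_h = 154 + 140 = 294
// slat gap = ⌊(1783 − 12·93) / 13⌋ = 51
translate([316, 338, 0]) cube([65, 65, 459]);
translate([316, 1202, 0]) cube([65, 65, 459]);
translate([2164, 338, 0]) cube([65, 65, 459]);
translate([2164, 1202, 0]) cube([65, 65, 459]);
translate([381, 338, 154]) cube([1783, 32, 140]);
translate([381, 1235, 154]) cube([1783, 32, 140]);
translate([316, 403, 154]) cube([32, 799, 140]);
translate([2197, 403, 154]) cube([32, 799, 140]);
translate([432, 338, 294]) cube([93, 929, 23]);
translate([576, 338, 294]) cube([93, 929, 23]);
translate([720, 338, 294]) cube([93, 929, 23]);
translate([864, 338, 294]) cube([93, 929, 23]);
translate([1008, 338, 294]) cube([93, 929, 23]);
translate([1152, 338, 294]) cube([93, 929, 23]);
translate([1296, 338, 294]) cube([93, 929, 23]);
translate([1440, 338, 294]) cube([93, 929, 23]);
translate([1584, 338, 294]) cube([93, 929, 23]);
translate([1728, 338, 294]) cube([93, 929, 23]);
translate([1872, 338, 294]) cube([93, 929, 23]);
translate([2016, 338, 294]) cube([93, 929, 23]);


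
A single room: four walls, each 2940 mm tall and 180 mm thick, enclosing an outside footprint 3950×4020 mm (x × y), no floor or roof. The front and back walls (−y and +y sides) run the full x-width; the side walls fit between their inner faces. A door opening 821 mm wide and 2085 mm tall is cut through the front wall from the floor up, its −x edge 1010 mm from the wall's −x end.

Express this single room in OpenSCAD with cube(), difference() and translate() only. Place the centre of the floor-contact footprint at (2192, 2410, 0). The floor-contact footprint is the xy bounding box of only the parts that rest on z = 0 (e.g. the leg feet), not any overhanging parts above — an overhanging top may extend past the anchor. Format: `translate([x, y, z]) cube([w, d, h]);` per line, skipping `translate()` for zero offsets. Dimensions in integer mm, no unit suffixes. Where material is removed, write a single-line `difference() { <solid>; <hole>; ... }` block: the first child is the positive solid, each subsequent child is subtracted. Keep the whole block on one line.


difference() { translate([217, 400, 0]) cube([3950, 180, 2940]); translate([1227, 400, 0]) cube([821, 180, 2085]); }
translate([217, 4240, 0]) cube([3950, 180, 2940]);
translate([217, 580, 0]) cube([180, 3660, 2940]);
translate([3987, 580, 0]) cube([180, 3660, 2940]);


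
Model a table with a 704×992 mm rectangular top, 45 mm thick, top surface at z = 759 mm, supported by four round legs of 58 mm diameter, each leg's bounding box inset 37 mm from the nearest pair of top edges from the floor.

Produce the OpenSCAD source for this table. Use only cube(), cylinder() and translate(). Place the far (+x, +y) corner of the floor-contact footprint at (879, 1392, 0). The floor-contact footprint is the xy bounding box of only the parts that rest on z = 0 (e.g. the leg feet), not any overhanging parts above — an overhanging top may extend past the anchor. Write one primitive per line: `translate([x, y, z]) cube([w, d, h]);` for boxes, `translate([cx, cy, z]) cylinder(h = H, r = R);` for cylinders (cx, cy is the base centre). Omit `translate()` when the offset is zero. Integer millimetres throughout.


translate([212, 437, 714]) cube([704, 992, 45]);
translate([278, 503, 0]) cylinder(h = 714, r = 29);
translate([850, 503, 0]) cylinder(h = 714, r = 29);
translate([278, 1363, 0]) cylinder(h = 714, r = 29);
translate([850, 1363, 0]) cylinder(h = 714, r = 29);


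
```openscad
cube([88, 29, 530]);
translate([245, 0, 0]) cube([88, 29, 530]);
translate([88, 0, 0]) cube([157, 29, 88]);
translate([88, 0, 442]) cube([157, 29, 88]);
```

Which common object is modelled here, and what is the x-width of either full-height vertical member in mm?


A picture frame. The border width is 88 mm.

Four thin pieces enclosing a rectangular opening — a picture frame. The two full-height stiles are 530 mm tall; the top rail sits at z = 442 and is 88 mm tall, so the border above the opening is 530 − 442 = 88 mm, matching the stile x-width.


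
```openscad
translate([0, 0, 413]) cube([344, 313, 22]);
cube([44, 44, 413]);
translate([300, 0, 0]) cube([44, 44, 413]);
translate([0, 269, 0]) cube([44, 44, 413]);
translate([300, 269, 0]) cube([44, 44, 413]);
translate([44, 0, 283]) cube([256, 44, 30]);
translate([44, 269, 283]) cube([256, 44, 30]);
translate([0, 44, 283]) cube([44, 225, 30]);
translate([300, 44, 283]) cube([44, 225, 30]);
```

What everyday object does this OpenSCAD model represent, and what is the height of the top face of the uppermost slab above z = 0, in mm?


A stool. The seat height is 435 mm.

A 344×313×22 slab at z = 413 on four corner posts — a stool. The seat top is 413 + 22 = 435 mm.


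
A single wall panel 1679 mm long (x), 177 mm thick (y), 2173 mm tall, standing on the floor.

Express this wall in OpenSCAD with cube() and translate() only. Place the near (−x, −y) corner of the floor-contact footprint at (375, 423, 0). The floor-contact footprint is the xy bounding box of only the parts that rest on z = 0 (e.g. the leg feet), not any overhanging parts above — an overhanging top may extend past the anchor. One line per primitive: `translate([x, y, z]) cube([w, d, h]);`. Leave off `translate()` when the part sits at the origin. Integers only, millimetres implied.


translate([375, 423, 0]) cube([1679, 177, 2173]);


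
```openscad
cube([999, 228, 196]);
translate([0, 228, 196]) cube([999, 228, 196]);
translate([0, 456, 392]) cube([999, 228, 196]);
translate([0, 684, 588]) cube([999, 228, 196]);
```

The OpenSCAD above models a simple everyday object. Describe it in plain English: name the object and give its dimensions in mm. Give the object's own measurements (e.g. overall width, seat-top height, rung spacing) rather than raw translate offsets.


A straight staircase of 4 solid steps. Each step is 999 mm wide (x), 228 mm deep (y, the going) and 196 mm tall (the rise). The first step rests on the floor; each subsequent step sits one going further in +y and one rise higher in +z, directly behind and above the previous step with no overlap.


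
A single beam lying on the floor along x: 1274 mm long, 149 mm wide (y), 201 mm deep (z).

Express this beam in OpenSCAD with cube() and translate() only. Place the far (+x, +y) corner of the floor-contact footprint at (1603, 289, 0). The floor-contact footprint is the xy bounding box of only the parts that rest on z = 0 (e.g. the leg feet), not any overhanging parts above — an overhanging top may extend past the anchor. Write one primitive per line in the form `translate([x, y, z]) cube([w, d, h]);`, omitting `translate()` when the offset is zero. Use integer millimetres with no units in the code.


translate([329, 140, 0]) cube([1274, 149, 201]);


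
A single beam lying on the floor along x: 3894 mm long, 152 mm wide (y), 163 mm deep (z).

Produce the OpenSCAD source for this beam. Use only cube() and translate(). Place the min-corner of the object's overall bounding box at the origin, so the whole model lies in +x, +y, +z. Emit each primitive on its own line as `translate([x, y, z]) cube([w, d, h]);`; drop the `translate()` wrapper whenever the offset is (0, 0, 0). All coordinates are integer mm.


cube([3894, 152, 163]);


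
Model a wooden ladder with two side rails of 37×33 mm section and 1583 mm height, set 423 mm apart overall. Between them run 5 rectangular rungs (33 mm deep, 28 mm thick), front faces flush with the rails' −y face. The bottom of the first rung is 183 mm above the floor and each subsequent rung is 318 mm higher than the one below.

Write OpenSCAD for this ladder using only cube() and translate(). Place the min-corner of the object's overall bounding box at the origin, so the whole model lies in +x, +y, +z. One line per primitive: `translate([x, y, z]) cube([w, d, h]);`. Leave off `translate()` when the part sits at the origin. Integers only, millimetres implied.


cube([37, 33, 1583]);
translate([386, 0, 0]) cube([37, 33, 1583]);
translate([37, 0, 183]) cube([349, 33, 28]);
translate([37, 0, 501]) cube([349, 33, 28]);
translate([37, 0, 819]) cube([349, 33, 28]);
translate([37, 0, 1137]) cube([349, 33, 28]);
translate([37, 0, 1455]) cube([349, 33, 28]);


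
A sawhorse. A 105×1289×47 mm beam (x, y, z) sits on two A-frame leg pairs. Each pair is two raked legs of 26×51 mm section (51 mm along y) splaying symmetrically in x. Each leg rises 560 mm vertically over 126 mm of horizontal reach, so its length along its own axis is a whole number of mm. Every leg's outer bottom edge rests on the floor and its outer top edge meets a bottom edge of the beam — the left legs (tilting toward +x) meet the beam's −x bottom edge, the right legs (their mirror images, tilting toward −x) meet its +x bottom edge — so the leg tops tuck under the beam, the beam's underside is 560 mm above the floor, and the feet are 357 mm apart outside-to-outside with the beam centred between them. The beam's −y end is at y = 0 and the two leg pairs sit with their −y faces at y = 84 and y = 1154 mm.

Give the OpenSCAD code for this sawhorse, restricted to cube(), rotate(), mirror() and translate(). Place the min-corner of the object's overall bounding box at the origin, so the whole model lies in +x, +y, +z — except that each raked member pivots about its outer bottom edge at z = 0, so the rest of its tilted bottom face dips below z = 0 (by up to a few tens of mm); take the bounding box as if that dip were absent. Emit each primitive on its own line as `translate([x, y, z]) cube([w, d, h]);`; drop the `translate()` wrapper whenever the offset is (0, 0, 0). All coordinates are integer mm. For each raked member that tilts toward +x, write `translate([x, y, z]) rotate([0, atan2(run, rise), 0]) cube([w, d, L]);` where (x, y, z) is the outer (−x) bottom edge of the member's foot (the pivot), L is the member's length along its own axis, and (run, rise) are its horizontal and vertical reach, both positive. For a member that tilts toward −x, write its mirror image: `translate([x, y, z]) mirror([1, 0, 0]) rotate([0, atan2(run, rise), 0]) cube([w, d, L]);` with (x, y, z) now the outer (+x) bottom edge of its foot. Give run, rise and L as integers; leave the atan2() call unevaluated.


// leg length = √(126² + 560²) = 574
// right-leg outer foot x = 2·126 + 105 = 357
// beam min-corner = (126, 0, 560)
translate([126, 0, 560]) cube([105, 1289, 47]);
translate([0, 84, 0]) rotate([0, atan2(126, 560), 0]) cube([26, 51, 574]);
translate([357, 84, 0]) mirror([1, 0, 0]) rotate([0, atan2(126, 560), 0]) cube([26, 51, 574]);
translate([0, 1154, 0]) rotate([0, atan2(126, 560), 0]) cube([26, 51, 574]);
translate([357, 1154, 0]) mirror([1, 0, 0]) rotate([0, atan2(126, 560), 0]) cube([26, 51, 574]);


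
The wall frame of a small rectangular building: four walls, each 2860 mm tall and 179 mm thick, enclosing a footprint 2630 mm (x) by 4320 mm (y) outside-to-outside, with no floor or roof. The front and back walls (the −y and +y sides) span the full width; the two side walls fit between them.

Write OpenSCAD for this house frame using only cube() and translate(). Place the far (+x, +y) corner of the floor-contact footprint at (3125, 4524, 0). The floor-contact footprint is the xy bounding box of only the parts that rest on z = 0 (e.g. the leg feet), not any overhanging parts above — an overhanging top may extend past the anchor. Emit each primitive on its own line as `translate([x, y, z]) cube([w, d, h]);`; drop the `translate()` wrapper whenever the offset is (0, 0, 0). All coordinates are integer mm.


translate([495, 204, 0]) cube([2630, 179, 2860]);
translate([495, 4345, 0]) cube([2630, 179, 2860]);
translate([495, 383, 0]) cube([179, 3962, 2860]);
translate([2946, 383, 0]) cube([179, 3962, 2860]);


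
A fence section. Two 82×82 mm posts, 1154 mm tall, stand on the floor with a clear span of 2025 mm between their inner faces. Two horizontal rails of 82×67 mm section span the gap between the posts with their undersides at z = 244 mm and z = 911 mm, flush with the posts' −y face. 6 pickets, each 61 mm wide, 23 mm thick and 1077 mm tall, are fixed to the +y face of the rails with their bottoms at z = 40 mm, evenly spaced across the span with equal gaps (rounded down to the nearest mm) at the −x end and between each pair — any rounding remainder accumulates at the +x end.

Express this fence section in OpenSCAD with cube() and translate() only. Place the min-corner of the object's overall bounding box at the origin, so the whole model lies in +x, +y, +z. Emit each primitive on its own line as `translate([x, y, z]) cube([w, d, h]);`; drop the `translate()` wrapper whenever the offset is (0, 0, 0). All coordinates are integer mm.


cube([82, 82, 1154]);
translate([2107, 0, 0]) cube([82, 82, 1154]);
translate([82, 0, 244]) cube([2025, 82, 67]);
translate([82, 0, 911]) cube([2025, 82, 67]);
translate([319, 82, 40]) cube([61, 23, 1077]);
translate([617, 82, 40]) cube([61, 23, 1077]);
translate([915, 82, 40]) cube([61, 23, 1077]);
translate([1213, 82, 40]) cube([61, 23, 1077]);
translate([1511, 82, 40]) cube([61, 23, 1077]);
translate([1809, 82, 40]) cube([61, 23, 1077]);


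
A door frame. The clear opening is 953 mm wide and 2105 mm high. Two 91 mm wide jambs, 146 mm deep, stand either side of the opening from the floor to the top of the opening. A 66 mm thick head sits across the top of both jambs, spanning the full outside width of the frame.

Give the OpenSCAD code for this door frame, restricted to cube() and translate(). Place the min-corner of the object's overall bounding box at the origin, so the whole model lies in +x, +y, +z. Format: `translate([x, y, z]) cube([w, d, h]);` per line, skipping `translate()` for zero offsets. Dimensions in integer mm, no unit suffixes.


cube([91, 146, 2105]);
translate([1044, 0, 0]) cube([91, 146, 2105]);
translate([0, 0, 2105]) cube([1135, 146, 66]);


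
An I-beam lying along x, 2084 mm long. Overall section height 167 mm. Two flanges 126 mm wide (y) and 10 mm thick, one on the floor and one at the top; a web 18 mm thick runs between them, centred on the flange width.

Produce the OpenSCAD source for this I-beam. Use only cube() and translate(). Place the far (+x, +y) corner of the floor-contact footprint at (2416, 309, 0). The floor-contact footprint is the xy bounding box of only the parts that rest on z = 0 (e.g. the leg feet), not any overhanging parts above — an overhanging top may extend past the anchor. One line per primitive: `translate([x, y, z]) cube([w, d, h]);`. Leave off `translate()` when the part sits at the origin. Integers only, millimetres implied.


translate([332, 183, 0]) cube([2084, 126, 10]);
translate([332, 237, 10]) cube([2084, 18, 147]);
translate([332, 183, 157]) cube([2084, 126, 10]);


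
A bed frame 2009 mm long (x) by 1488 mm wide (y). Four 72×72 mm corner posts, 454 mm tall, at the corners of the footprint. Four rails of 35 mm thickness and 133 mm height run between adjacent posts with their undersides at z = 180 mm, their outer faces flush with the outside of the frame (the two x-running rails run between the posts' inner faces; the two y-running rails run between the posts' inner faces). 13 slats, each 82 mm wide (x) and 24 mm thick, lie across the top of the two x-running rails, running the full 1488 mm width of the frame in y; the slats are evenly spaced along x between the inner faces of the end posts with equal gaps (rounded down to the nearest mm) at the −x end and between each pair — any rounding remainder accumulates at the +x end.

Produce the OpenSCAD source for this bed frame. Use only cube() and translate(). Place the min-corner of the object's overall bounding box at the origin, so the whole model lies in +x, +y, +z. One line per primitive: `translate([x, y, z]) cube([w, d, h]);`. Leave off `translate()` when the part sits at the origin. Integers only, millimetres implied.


cube([72, 72, 454]);
translate([0, 1416, 0]) cube([72, 72, 454]);
translate([1937, 0, 0]) cube([72, 72, 454]);
translate([1937, 1416, 0]) cube([72, 72, 454]);
translate([72, 0, 180]) cube([1865, 35, 133]);
translate([72, 1453, 180]) cube([1865, 35, 133]);
translate([0, 72, 180]) cube([35, 1344, 133]);
translate([1974, 72, 180]) cube([35, 1344, 133]);
translate([129, 0, 313]) cube([82, 1488, 24]);
translate([268, 0, 313]) cube([82, 1488, 24]);
translate([407, 0, 313]) cube([82, 1488, 24]);
translate([546, 0, 313]) cube([82, 1488, 24]);
translate([685, 0, 313]) cube([82, 1488, 24]);
translate([824, 0, 313]) cube([82, 1488, 24]);
translate([963, 0, 313]) cube([82, 1488, 24]);
translate([1102, 0, 313]) cube([82, 1488, 24]);
translate([1241, 0, 313]) cube([82, 1488, 24]);
translate([1380, 0, 313]) cube([82, 1488, 24]);
translate([1519, 0, 313]) cube([82, 1488, 24]);
translate([1658, 0, 313]) cube([82, 1488, 24]);
translate([1797, 0, 313]) cube([82, 1488, 24]);


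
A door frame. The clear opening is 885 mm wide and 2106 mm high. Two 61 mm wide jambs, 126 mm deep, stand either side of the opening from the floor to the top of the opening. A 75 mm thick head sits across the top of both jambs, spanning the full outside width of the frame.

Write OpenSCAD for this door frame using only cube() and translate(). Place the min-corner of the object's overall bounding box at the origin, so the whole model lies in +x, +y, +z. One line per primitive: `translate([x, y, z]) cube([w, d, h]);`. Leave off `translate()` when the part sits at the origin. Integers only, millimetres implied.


cube([61, 126, 2106]);
translate([946, 0, 0]) cube([61, 126, 2106]);
translate([0, 0, 2106]) cube([1007, 126, 75]);


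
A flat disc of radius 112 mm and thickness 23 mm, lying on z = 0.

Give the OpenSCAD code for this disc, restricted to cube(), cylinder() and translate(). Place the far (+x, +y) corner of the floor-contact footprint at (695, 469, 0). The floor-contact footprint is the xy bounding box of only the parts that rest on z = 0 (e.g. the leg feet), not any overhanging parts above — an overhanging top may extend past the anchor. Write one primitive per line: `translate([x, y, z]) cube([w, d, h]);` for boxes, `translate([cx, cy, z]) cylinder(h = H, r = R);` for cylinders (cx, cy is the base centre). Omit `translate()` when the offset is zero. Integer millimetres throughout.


translate([583, 357, 0]) cylinder(h = 23, r = 112);


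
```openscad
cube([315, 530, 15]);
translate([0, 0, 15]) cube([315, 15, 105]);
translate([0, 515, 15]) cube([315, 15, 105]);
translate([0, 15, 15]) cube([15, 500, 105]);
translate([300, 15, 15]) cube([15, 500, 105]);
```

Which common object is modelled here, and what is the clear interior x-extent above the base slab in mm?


An open box. The internal width is 285 mm.

A 315×530 base slab with four walls standing on it — an open box. The base is 315 mm wide and the walls are 15 mm thick, so the internal width is 315 − 2 × 15 = 285 mm.


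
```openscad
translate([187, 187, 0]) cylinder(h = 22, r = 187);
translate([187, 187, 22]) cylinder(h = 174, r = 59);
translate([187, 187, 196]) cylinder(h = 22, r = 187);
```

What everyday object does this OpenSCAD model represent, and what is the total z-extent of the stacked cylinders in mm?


A spool. The overall height is 218 mm.

Three coaxial cylinders, large–small–large — a spool. Two 22 mm flanges and a 174 mm core give 22 + 174 + 22 = 218 mm.


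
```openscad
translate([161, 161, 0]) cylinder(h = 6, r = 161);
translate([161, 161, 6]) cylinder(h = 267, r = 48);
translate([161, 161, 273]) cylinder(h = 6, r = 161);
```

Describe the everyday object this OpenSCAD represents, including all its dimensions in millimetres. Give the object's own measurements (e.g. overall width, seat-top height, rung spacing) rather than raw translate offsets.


A spool: two coaxial disc flanges of radius 161 mm and thickness 6 mm, joined by a core cylinder of radius 48 mm and height 267 mm. The lower flange rests on z = 0 and the three cylinders share a vertical axis.


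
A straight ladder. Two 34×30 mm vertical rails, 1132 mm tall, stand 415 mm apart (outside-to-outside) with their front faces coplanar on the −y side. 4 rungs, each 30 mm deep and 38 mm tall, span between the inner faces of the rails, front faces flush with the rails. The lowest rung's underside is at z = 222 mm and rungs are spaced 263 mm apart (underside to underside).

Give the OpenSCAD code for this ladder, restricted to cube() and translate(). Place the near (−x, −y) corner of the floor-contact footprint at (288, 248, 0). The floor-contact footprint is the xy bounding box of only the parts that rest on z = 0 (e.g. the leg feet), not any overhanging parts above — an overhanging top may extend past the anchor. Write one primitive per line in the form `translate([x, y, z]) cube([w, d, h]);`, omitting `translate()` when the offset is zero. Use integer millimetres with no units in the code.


translate([288, 248, 0]) cube([34, 30, 1132]);
translate([669, 248, 0]) cube([34, 30, 1132]);
translate([322, 248, 222]) cube([347, 30, 38]);
translate([322, 248, 485]) cube([347, 30, 38]);
translate([322, 248, 748]) cube([347, 30, 38]);
translate([322, 248, 1011]) cube([347, 30, 38]);


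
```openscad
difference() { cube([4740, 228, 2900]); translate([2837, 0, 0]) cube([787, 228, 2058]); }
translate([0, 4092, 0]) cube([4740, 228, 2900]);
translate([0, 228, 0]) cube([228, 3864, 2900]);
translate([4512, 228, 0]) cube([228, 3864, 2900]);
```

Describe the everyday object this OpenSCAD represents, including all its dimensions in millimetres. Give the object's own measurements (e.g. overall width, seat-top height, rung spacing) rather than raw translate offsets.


A single room: four walls, each 2900 mm tall and 228 mm thick, enclosing an outside footprint 4740×4320 mm (x × y), no floor or roof. The front and back walls (−y and +y sides) run the full x-width; the side walls fit between their inner faces. A door opening 787 mm wide and 2058 mm tall is cut through the front wall from the floor up, its −x edge 2837 mm from the wall's −x end.


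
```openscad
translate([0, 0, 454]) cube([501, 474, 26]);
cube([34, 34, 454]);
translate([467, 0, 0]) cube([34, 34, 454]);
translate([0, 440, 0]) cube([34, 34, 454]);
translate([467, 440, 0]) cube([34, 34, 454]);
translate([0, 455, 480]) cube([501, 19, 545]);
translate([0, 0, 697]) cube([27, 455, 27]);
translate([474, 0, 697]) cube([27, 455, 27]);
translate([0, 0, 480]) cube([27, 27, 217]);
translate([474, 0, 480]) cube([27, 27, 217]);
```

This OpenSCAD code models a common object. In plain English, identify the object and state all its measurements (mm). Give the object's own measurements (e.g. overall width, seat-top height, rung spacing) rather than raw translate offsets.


A chair. The seat is a 501×474×26 mm slab with its top at z = 480 mm, on four 34×34 mm corner legs (flush with the seat edges, standing on z = 0). A flat backrest 19 mm thick, 545 mm tall, spans the full seat width and rises from the seat top along its +y edge, rear face flush with the rear of the seat. Two armrests of 27×27 mm section run along each side from the seat's front edge to the front of the backrest, top faces 244 mm above the seat top and outer faces flush with the seat's x-edges; a 27×27 mm post under the front of each armrest stands on the seat at the front corner.


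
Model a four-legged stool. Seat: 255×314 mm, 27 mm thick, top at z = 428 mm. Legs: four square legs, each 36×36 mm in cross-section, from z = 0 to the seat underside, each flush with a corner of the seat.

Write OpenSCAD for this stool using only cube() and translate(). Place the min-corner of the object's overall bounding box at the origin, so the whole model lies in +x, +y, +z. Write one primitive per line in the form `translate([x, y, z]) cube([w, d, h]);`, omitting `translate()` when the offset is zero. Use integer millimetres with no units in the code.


translate([0, 0, 401]) cube([255, 314, 27]);
cube([36, 36, 401]);
translate([219, 0, 0]) cube([36, 36, 401]);
translate([0, 278, 0]) cube([36, 36, 401]);
translate([219, 278, 0]) cube([36, 36, 401]);


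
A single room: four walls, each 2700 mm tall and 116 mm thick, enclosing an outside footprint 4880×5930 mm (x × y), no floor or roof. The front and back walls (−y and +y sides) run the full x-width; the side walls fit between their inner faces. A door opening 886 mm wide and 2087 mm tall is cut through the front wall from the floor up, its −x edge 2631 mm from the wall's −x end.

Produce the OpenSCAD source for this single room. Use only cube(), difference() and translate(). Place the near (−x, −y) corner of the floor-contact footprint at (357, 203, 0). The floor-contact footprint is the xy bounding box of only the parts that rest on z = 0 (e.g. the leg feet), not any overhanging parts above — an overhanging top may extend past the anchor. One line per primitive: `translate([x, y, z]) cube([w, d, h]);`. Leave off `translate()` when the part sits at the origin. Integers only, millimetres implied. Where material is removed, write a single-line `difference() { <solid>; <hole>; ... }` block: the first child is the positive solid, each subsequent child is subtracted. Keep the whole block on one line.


difference() { translate([357, 203, 0]) cube([4880, 116, 2700]); translate([2988, 203, 0]) cube([886, 116, 2087]); }
translate([357, 6017, 0]) cube([4880, 116, 2700]);
translate([357, 319, 0]) cube([116, 5698, 2700]);
translate([5121, 319, 0]) cube([116, 5698, 2700]);


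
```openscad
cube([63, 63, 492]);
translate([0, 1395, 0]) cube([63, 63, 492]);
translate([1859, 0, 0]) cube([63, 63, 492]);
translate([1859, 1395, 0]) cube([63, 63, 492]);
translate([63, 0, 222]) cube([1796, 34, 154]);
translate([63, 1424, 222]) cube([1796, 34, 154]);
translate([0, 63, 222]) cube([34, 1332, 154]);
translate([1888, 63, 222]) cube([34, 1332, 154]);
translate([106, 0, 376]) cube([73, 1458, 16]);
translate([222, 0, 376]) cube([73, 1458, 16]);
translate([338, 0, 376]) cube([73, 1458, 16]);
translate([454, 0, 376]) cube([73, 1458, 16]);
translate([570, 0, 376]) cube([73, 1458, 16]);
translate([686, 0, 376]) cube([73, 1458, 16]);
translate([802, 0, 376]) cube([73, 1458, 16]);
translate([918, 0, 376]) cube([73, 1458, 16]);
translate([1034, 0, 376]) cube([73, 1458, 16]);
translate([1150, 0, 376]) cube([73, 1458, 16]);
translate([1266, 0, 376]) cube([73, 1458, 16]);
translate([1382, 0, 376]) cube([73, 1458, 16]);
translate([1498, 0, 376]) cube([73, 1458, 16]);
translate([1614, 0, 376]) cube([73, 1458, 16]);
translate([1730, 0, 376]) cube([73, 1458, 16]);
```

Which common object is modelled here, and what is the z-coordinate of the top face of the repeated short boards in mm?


A bed frame. The slat-top height is 392 mm.

Four posts, four rails, and a row of slats — a bed frame. Slats sit on the rails at z = 222 + 154 = 376; with slat thickness 16, the top is 392 mm.


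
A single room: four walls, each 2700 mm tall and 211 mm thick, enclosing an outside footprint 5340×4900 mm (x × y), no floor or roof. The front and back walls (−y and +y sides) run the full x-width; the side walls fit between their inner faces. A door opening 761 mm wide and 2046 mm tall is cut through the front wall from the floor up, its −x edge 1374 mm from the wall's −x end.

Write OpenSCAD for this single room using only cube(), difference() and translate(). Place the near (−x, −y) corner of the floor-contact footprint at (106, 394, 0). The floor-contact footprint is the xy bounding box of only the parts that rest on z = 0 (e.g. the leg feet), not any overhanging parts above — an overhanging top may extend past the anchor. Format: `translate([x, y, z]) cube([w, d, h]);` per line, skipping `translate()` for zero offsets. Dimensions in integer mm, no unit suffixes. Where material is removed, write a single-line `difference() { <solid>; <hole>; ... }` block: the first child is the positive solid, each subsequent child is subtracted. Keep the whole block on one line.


difference() { translate([106, 394, 0]) cube([5340, 211, 2700]); translate([1480, 394, 0]) cube([761, 211, 2046]); }
translate([106, 5083, 0]) cube([5340, 211, 2700]);
translate([106, 605, 0]) cube([211, 4478, 2700]);
translate([5235, 605, 0]) cube([211, 4478, 2700]);


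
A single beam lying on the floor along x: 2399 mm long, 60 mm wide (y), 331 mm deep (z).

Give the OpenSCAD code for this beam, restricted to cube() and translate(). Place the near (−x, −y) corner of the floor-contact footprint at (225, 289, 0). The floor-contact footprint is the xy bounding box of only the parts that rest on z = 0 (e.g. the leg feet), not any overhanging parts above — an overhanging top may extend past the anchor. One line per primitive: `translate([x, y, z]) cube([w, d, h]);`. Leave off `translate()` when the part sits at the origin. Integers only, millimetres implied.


translate([225, 289, 0]) cube([2399, 60, 331]);


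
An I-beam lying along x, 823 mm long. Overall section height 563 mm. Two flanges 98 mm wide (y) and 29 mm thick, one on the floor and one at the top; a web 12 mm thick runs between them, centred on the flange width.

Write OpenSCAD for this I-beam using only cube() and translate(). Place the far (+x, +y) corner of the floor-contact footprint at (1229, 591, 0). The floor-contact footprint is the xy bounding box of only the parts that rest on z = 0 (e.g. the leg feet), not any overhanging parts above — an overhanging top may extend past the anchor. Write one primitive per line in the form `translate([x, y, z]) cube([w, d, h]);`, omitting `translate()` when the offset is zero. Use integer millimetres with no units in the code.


translate([406, 493, 0]) cube([823, 98, 29]);
translate([406, 536, 29]) cube([823, 12, 505]);
translate([406, 493, 534]) cube([823, 98, 29]);


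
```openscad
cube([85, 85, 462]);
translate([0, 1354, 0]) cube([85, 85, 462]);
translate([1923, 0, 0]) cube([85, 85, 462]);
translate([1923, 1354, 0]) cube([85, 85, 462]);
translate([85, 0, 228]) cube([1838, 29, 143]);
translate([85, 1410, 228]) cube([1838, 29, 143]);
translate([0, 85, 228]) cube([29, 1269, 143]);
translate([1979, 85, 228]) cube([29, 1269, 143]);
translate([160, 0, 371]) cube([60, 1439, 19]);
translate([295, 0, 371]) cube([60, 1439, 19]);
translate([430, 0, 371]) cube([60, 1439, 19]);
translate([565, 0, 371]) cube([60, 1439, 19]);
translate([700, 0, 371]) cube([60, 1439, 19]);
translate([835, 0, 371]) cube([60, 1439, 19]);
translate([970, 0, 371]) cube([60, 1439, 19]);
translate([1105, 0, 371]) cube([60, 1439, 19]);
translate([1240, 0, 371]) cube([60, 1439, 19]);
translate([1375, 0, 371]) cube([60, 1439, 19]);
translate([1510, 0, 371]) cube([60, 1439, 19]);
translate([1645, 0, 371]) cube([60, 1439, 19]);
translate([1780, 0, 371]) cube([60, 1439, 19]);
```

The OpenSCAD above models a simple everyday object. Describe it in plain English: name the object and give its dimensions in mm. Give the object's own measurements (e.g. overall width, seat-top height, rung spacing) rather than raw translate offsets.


A bed frame 2008 mm long (x) by 1439 mm wide (y). Four 85×85 mm corner posts, 462 mm tall, at the corners of the footprint. Four rails of 29 mm thickness and 143 mm height run between adjacent posts with their undersides at z = 228 mm, their outer faces flush with the outside of the frame (the two x-running rails run between the posts' inner faces; the two y-running rails run between the posts' inner faces). 13 slats, each 60 mm wide (x) and 19 mm thick, lie across the top of the two x-running rails, running the full 1439 mm width of the frame in y; along x they sit between the end posts with a 75 mm gap after the −x posts and between neighbouring slats, leaving 83 mm before the +x posts.


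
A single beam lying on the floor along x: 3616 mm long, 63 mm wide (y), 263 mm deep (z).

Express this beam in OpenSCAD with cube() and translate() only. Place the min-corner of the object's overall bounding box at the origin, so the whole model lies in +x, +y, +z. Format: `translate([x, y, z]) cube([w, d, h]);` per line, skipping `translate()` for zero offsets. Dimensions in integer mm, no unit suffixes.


cube([3616, 63, 263]);


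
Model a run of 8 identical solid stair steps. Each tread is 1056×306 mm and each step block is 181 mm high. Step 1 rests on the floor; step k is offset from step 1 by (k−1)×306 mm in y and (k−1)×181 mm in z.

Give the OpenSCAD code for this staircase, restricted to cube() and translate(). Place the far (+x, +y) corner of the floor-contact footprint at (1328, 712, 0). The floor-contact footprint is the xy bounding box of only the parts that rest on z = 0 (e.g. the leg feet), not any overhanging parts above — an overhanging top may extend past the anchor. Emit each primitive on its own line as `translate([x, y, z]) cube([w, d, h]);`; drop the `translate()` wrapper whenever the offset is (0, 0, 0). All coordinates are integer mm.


translate([272, 406, 0]) cube([1056, 306, 181]);
translate([272, 712, 181]) cube([1056, 306, 181]);
translate([272, 1018, 362]) cube([1056, 306, 181]);
translate([272, 1324, 543]) cube([1056, 306, 181]);
translate([272, 1630, 724]) cube([1056, 306, 181]);
translate([272, 1936, 905]) cube([1056, 306, 181]);
translate([272, 2242, 1086]) cube([1056, 306, 181]);
translate([272, 2548, 1267]) cube([1056, 306, 181]);


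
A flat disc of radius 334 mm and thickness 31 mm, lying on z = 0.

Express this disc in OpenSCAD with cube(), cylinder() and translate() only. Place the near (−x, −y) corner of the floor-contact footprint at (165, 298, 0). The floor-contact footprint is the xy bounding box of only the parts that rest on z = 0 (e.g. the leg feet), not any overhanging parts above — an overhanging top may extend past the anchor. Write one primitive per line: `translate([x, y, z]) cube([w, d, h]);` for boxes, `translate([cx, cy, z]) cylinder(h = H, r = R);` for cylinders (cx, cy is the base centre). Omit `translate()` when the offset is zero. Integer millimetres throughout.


translate([499, 632, 0]) cylinder(h = 31, r = 334);


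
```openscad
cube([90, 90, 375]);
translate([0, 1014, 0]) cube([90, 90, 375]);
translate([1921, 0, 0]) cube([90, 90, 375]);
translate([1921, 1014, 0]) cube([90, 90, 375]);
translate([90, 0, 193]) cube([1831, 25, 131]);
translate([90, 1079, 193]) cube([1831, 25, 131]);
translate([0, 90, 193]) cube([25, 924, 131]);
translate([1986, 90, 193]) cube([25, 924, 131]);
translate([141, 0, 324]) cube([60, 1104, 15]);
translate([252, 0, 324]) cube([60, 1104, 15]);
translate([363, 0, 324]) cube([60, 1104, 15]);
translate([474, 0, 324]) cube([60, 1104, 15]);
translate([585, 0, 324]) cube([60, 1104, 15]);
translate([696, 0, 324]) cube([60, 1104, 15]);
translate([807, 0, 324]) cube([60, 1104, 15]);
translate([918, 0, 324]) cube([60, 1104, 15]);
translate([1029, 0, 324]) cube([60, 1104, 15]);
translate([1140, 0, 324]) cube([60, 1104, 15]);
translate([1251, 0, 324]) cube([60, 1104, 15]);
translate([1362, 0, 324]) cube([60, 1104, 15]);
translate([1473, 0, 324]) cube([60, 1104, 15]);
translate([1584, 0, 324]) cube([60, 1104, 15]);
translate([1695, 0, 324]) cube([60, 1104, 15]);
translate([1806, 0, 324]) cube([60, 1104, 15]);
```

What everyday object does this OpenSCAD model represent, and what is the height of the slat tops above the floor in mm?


A bed frame. The slat-top height is 339 mm.

Four posts, four rails, and a row of slats — a bed frame. Slats sit on the rails at z = 193 + 131 = 324; with slat thickness 15, the top is 339 mm.


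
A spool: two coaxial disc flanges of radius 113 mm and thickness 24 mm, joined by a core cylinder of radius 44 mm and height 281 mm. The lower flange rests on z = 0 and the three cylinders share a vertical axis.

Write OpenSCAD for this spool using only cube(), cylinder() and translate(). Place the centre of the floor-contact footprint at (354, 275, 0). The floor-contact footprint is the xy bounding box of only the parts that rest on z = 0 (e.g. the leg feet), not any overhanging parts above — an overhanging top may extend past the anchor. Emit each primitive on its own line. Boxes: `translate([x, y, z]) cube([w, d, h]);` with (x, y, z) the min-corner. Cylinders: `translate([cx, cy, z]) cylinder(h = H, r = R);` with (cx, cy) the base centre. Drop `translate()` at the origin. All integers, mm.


translate([354, 275, 0]) cylinder(h = 24, r = 113);
translate([354, 275, 24]) cylinder(h = 281, r = 44);
translate([354, 275, 305]) cylinder(h = 24, r = 113);


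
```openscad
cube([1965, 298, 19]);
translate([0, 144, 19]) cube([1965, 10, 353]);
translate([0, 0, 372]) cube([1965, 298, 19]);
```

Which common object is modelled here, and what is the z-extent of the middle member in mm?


An I-beam. The web height is 353 mm.

Two wide flanges with a thin centred web — an I-beam. Overall 391 mm minus two 19 mm flanges gives a web of 391 − 2·19 = 353 mm.


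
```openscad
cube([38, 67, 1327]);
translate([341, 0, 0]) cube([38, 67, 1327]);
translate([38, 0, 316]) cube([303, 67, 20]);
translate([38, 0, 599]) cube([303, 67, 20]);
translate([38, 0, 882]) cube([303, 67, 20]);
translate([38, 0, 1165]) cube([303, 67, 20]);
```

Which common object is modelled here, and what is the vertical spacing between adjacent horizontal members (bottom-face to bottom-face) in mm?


A ladder. The rung spacing is 283 mm.

Two tall 38×67 posts with 4 short bars between them — a ladder. Adjacent rungs sit at z = 316 and z = 599, so the spacing is 599 − 316 = 283 mm.


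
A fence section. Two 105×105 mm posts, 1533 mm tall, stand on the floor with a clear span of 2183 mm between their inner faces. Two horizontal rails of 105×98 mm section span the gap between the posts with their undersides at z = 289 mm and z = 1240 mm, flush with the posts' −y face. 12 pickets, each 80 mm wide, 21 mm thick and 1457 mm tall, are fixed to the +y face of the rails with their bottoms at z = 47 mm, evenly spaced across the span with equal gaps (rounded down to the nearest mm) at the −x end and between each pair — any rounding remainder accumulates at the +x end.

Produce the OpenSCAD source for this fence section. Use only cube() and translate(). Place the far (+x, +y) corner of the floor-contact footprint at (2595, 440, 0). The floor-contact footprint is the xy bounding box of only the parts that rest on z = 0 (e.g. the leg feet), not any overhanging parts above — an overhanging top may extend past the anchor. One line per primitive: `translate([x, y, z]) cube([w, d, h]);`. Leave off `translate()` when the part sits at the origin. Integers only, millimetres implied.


translate([202, 335, 0]) cube([105, 105, 1533]);
translate([2490, 335, 0]) cube([105, 105, 1533]);
translate([307, 335, 289]) cube([2183, 105, 98]);
translate([307, 335, 1240]) cube([2183, 105, 98]);
translate([401, 440, 47]) cube([80, 21, 1457]);
translate([575, 440, 47]) cube([80, 21, 1457]);
translate([749, 440, 47]) cube([80, 21, 1457]);
translate([923, 440, 47]) cube([80, 21, 1457]);
translate([1097, 440, 47]) cube([80, 21, 1457]);
translate([1271, 440, 47]) cube([80, 21, 1457]);
translate([1445, 440, 47]) cube([80, 21, 1457]);
translate([1619, 440, 47]) cube([80, 21, 1457]);
translate([1793, 440, 47]) cube([80, 21, 1457]);
translate([1967, 440, 47]) cube([80, 21, 1457]);
translate([2141, 440, 47]) cube([80, 21, 1457]);
translate([2315, 440, 47]) cube([80, 21, 1457]);
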